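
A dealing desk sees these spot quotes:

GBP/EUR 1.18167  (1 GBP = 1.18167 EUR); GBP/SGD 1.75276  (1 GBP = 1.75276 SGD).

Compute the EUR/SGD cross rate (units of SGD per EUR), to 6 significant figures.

EUR/SGD = 1.48329

1 EUR ÷ 1.18167 = 0.84626 GBP
0.84626 GBP × 1.75276 = 1.48329 SGD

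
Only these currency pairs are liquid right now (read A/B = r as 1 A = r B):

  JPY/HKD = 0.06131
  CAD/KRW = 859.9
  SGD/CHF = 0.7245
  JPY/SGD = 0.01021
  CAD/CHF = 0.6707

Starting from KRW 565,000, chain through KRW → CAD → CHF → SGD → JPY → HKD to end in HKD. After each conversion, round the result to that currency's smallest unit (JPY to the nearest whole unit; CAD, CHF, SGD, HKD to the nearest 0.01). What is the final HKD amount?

HKD 3,652.48

KRW 565,000 ÷ 859.9 = CAD 657.05
CAD 657.05 × 0.6707 = CHF 440.68
CHF 440.68 ÷ 0.7245 = SGD 608.25
SGD 608.25 ÷ 0.01021 = JPY 59,574
JPY 59,574 × 0.06131 = HKD 3,652.48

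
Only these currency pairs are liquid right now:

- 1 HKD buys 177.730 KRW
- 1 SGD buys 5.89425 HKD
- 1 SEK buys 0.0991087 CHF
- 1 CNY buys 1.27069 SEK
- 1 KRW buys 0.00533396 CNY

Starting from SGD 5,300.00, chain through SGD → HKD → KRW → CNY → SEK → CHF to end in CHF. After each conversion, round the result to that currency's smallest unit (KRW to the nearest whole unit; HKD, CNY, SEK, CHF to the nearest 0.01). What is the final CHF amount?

CHF 3,729.63

SGD 5,300.00 × 5.89425 = HKD 31,239.53
HKD 31,239.53 × 177.730 = KRW 5,552,202
KRW 5,552,202 × 0.00533396 = CNY 29,615.22
CNY 29,615.22 × 1.27069 = SEK 37,631.76
SEK 37,631.76 × 0.0991087 = CHF 3,729.63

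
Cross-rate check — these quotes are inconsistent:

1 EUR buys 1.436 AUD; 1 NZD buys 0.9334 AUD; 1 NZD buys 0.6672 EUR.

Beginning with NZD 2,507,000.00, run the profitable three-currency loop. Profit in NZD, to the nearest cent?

Profitable loop is NZD → EUR → AUD → NZD:
NZD 2,507,000.00 × 0.6672 = EUR 1,672,670.40
EUR 1,672,670.40 × 1.436 = AUD 2,401,954.69
AUD 2,401,954.69 ÷ 0.9334 = NZD 2,573,339.08
Profit = NZD 2,573,339.08 − NZD 2,507,000.00

Profit: NZD 66,339.08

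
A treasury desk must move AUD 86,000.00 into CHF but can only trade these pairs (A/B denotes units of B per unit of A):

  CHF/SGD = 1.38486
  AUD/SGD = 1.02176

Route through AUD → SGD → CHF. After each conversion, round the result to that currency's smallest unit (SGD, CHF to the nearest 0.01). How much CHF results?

CHF 63,451.44

AUD 86,000.00 × 1.02176 = SGD 87,871.36
SGD 87,871.36 ÷ 1.38486 = CHF 63,451.44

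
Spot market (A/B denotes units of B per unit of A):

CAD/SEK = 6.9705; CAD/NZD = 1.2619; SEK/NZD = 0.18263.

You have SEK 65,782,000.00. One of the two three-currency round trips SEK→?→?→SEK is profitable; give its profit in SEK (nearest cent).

Profitable loop is SEK → NZD → CAD → SEK:
SEK 65,782,000.00 × 0.18263 = NZD 12,013,766.66
NZD 12,013,766.66 ÷ 1.2619 = CAD 9,520,379.32
CAD 9,520,379.32 × 6.9705 = SEK 66,361,804.03
Profit = SEK 66,361,804.03 − SEK 65,782,000.00

Profit: SEK 579,804.03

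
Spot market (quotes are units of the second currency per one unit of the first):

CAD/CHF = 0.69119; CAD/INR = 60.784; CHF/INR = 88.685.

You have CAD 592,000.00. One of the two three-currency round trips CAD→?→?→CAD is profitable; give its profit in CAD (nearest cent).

Profit: CAD 5,007.86

Profitable loop is CAD → CHF → INR → CAD:
CAD 592,000.00 × 0.69119 = CHF 409,184.48
CHF 409,184.48 × 88.685 = INR 36,288,525.61
INR 36,288,525.61 ÷ 60.784 = CAD 597,007.86
Profit = CAD 597,007.86 − CAD 592,000.00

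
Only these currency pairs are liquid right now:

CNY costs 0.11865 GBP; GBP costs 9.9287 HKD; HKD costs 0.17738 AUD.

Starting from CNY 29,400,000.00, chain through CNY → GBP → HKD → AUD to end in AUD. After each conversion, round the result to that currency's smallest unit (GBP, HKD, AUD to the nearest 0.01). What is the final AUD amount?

AUD 6,143,446.95

CNY 29,400,000.00 × 0.11865 = GBP 3,488,310.00
GBP 3,488,310.00 × 9.9287 = HKD 34,634,383.50
HKD 34,634,383.50 × 0.17738 = AUD 6,143,446.95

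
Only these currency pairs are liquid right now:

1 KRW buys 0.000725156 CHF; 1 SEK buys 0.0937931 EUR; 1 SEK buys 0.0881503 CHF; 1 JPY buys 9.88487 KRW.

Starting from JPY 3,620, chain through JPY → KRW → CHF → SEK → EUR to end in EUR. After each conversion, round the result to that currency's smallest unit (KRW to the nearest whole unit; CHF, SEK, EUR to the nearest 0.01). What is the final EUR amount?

EUR 27.61

JPY 3,620 × 9.88487 = KRW 35,783
KRW 35,783 × 0.000725156 = CHF 25.95
CHF 25.95 ÷ 0.0881503 = SEK 294.38
SEK 294.38 × 0.0937931 = EUR 27.61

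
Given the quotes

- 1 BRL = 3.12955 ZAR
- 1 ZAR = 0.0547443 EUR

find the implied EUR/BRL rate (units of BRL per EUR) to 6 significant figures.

1 EUR ÷ 0.0547443 = 18.2667 ZAR
18.2667 ZAR ÷ 3.12955 = 5.83686 BRL

EUR/BRL = 5.83686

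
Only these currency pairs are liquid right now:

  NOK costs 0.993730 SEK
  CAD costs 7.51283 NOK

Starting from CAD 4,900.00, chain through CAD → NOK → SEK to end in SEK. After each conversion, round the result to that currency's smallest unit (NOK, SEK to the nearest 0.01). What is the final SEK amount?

CAD 4,900.00 × 7.51283 = NOK 36,812.87
NOK 36,812.87 × 0.993730 = SEK 36,582.05

SEK 36,582.05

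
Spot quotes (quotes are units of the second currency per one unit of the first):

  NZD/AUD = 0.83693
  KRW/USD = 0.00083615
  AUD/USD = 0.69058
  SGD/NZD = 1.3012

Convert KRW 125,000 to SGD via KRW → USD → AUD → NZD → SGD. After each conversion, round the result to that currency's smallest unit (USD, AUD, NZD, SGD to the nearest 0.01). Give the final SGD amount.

SGD 138.98

KRW 125,000 × 0.00083615 = USD 104.52
USD 104.52 ÷ 0.69058 = AUD 151.35
AUD 151.35 ÷ 0.83693 = NZD 180.84
NZD 180.84 ÷ 1.3012 = SGD 138.98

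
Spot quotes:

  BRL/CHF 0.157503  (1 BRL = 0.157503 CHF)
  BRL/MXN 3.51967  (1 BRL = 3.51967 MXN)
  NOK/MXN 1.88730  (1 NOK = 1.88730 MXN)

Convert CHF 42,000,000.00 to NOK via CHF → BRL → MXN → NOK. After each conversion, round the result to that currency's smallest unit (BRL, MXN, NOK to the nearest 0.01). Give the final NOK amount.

CHF 42,000,000.00 ÷ 0.157503 = BRL 266,661,587.40
BRL 266,661,587.40 × 3.51967 = MXN 938,560,789.32
MXN 938,560,789.32 ÷ 1.88730 = NOK 497,303,443.71

NOK 497,303,443.71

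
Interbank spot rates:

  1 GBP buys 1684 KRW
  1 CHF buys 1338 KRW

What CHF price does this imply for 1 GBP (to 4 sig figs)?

GBP/CHF = 1.259

1 GBP × 1684 = 1684 KRW
1684 KRW ÷ 1338 = 1.25859 CHF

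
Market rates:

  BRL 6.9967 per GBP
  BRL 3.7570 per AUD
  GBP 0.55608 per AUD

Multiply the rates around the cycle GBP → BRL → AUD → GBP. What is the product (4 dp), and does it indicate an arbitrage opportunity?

1.0356 (arbitrage exists)

Around GBP → BRL → AUD → GBP: 1 × 6.9967 ÷ 3.7570 × 0.55608 = 1.035594
Product > 1; profitable direction is GBP → BRL → AUD → GBP.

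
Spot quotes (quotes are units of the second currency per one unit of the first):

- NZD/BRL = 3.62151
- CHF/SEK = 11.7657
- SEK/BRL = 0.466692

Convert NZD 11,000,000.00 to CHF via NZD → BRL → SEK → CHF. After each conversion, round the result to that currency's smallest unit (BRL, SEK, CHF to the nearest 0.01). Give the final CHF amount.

CHF 7,254,947.05

NZD 11,000,000.00 × 3.62151 = BRL 39,836,610.00
BRL 39,836,610.00 ÷ 0.466692 = SEK 85,359,530.48
SEK 85,359,530.48 ÷ 11.7657 = CHF 7,254,947.05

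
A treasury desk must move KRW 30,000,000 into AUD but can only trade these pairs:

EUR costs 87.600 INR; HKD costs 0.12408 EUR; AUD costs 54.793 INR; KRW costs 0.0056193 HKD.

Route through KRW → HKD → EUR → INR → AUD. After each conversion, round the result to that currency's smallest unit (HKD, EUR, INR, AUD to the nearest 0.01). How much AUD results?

AUD 33,441.38

KRW 30,000,000 × 0.0056193 = HKD 168,579.00
HKD 168,579.00 × 0.12408 = EUR 20,917.28
EUR 20,917.28 × 87.600 = INR 1,832,353.73
INR 1,832,353.73 ÷ 54.793 = AUD 33,441.38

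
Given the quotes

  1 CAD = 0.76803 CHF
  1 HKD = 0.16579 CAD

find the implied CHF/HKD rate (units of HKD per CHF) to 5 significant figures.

CHF/HKD = 7.8535

1 CHF ÷ 0.76803 = 1.30203 CAD
1.30203 CAD ÷ 0.16579 = 7.8535 HKD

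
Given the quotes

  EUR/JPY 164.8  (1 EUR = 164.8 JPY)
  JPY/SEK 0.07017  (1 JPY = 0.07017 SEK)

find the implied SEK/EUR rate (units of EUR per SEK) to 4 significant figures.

1 SEK ÷ 0.07017 = 14.2511 JPY
14.2511 JPY ÷ 164.8 = 0.0864751 EUR

SEK/EUR = 0.08648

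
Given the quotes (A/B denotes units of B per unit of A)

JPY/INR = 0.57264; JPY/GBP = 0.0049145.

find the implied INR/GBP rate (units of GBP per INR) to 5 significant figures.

1 INR ÷ 0.57264 = 1.7463 JPY
1.7463 JPY × 0.0049145 = 0.00858218 GBP

INR/GBP = 0.0085822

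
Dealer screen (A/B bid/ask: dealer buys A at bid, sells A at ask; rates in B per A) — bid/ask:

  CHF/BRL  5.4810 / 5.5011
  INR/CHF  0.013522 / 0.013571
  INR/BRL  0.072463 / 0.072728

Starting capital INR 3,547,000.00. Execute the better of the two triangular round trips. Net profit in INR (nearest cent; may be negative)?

Net profit: INR 67,600.28

Best loop INR → CHF → BRL → INR:
INR 3,547,000.00 × 0.013522 (sell INR at bid) = CHF 47,962.53
CHF 47,962.53 × 5.4810 (sell CHF at bid) = BRL 262,882.65
BRL 262,882.65 ÷ 0.072728 (buy INR at ask) = INR 3,614,600.28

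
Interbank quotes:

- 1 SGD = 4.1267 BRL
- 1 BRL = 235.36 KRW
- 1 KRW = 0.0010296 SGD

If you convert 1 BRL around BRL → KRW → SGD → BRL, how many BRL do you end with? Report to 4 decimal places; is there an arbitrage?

1.0000 (no arbitrage)

Around BRL → KRW → SGD → BRL: 1 × 235.36 × 0.0010296 × 4.1267 = 1.000009
Product ≈ 1 (deviation 0.001%, within rounding noise).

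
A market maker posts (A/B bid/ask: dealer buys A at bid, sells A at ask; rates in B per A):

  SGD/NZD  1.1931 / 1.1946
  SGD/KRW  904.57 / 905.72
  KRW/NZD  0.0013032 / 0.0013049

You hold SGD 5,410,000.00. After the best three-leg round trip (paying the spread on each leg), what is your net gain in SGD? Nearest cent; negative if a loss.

Net profit: SGD 51,386.62

Best loop SGD → NZD → KRW → SGD:
SGD 5,410,000.00 × 1.1931 (sell SGD at bid) = NZD 6,454,671.00
NZD 6,454,671.00 ÷ 0.0013049 (buy KRW at ask) = KRW 4,946,487,087
KRW 4,946,487,087 ÷ 905.72 (buy SGD at ask) = SGD 5,461,386.62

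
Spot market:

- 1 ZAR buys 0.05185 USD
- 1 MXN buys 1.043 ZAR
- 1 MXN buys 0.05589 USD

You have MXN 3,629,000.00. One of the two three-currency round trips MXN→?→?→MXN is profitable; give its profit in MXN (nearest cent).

Profit: MXN 121,489.97

Profitable loop is MXN → USD → ZAR → MXN:
MXN 3,629,000.00 × 0.05589 = USD 202,824.81
USD 202,824.81 ÷ 0.05185 = ZAR 3,911,761.04
ZAR 3,911,761.04 ÷ 1.043 = MXN 3,750,489.97
Profit = MXN 3,750,489.97 − MXN 3,629,000.00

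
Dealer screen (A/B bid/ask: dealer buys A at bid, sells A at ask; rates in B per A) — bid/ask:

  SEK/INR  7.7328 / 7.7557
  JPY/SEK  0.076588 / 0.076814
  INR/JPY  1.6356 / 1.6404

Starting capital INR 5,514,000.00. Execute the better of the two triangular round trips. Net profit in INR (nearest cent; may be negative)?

Net profit: INR 128,292.78

Best loop INR → SEK → JPY → INR:
INR 5,514,000.00 ÷ 7.7557 (buy SEK at ask) = SEK 710,960.97
SEK 710,960.97 ÷ 0.076814 (buy JPY at ask) = JPY 9,255,617
JPY 9,255,617 ÷ 1.6404 (buy INR at ask) = INR 5,642,292.78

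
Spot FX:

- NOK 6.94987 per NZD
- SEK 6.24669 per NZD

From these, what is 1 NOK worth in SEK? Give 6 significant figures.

1 NOK ÷ 6.94987 = 0.143888 NZD
0.143888 NZD × 6.24669 = 0.898821 SEK

NOK/SEK = 0.898821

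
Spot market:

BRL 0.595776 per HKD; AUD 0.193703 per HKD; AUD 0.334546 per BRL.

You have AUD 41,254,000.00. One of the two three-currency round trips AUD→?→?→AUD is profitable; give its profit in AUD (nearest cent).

Profitable loop is AUD → HKD → BRL → AUD:
AUD 41,254,000.00 ÷ 0.193703 = HKD 212,975,534.71
HKD 212,975,534.71 × 0.595776 = BRL 126,885,712.17
BRL 126,885,712.17 × 0.334546 = AUD 42,449,107.46
Profit = AUD 42,449,107.46 − AUD 41,254,000.00

Profit: AUD 1,195,107.46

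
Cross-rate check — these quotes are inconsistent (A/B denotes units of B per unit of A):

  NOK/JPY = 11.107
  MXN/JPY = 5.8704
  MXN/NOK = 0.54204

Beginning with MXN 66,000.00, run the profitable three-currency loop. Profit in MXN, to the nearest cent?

Profitable loop is MXN → NOK → JPY → MXN:
MXN 66,000.00 × 0.54204 = NOK 35,774.64
NOK 35,774.64 × 11.107 = JPY 397,349
JPY 397,349 ÷ 5.8704 = MXN 67,686.86
Profit = MXN 67,686.86 − MXN 66,000.00

Profit: MXN 1,686.86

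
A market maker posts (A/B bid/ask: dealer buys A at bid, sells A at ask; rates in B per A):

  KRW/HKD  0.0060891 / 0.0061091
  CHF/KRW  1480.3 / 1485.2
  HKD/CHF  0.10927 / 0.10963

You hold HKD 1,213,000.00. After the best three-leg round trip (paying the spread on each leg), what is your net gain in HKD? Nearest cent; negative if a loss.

Net profit: HKD 6,464.64

Best loop HKD → KRW → CHF → HKD:
HKD 1,213,000.00 ÷ 0.0061091 (buy KRW at ask) = KRW 198,556,252
KRW 198,556,252 ÷ 1485.2 (buy CHF at ask) = CHF 133,689.91
CHF 133,689.91 ÷ 0.10963 (buy HKD at ask) = HKD 1,219,464.64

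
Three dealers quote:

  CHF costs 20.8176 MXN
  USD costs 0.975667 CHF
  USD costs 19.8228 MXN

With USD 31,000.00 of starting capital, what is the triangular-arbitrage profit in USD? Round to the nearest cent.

Profit: USD 763.55

Profitable loop is USD → CHF → MXN → USD:
USD 31,000.00 × 0.975667 = CHF 30,245.68
CHF 30,245.68 × 20.8176 = MXN 629,642.41
MXN 629,642.41 ÷ 19.8228 = USD 31,763.55
Profit = USD 31,763.55 − USD 31,000.00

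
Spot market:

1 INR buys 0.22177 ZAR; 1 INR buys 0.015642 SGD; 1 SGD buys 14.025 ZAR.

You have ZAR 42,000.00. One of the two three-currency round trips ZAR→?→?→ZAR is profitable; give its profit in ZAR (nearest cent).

Profit: ZAR 457.75

Profitable loop is ZAR → SGD → INR → ZAR:
ZAR 42,000.00 ÷ 14.025 = SGD 2,994.65
SGD 2,994.65 ÷ 0.015642 = INR 191,449.46
INR 191,449.46 × 0.22177 = ZAR 42,457.75
Profit = ZAR 42,457.75 − ZAR 42,000.00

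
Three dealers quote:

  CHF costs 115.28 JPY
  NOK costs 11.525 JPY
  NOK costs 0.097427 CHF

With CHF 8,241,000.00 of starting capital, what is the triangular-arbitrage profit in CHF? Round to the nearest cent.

Profitable loop is CHF → NOK → JPY → CHF:
CHF 8,241,000.00 ÷ 0.097427 = NOK 84,586,408.29
NOK 84,586,408.29 × 11.525 = JPY 974,858,355
JPY 974,858,355 ÷ 115.28 = CHF 8,456,439.59
Profit = CHF 8,456,439.59 − CHF 8,241,000.00

Profit: CHF 215,439.59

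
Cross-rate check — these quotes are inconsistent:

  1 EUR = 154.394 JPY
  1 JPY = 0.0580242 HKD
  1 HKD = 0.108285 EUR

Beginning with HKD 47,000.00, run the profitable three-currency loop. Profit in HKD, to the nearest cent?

Profitable loop is HKD → JPY → EUR → HKD:
HKD 47,000.00 ÷ 0.0580242 = JPY 810,007
JPY 810,007 ÷ 154.394 = EUR 5,246.36
EUR 5,246.36 ÷ 0.108285 = HKD 48,449.58
Profit = HKD 48,449.58 − HKD 47,000.00

Profit: HKD 1,449.58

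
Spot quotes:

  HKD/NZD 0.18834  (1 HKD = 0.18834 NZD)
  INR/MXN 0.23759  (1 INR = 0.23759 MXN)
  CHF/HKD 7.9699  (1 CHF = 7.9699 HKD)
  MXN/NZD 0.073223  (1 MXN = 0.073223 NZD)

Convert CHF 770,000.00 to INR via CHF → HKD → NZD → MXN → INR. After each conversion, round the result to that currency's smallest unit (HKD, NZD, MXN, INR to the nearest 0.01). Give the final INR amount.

INR 66,437,072.35

CHF 770,000.00 × 7.9699 = HKD 6,136,823.00
HKD 6,136,823.00 × 0.18834 = NZD 1,155,809.24
NZD 1,155,809.24 ÷ 0.073223 = MXN 15,784,784.02
MXN 15,784,784.02 ÷ 0.23759 = INR 66,437,072.35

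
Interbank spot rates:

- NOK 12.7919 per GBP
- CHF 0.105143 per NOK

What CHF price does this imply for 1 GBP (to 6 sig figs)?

1 GBP × 12.7919 = 12.7919 NOK
12.7919 NOK × 0.105143 = 1.34498 CHF

GBP/CHF = 1.34498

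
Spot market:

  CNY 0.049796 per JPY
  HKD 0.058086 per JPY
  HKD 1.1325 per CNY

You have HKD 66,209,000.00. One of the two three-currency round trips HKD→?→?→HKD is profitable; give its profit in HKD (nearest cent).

Profitable loop is HKD → CNY → JPY → HKD:
HKD 66,209,000.00 ÷ 1.1325 = CNY 58,462,693.16
CNY 58,462,693.16 ÷ 0.049796 = JPY 1,174,043,963
JPY 1,174,043,963 × 0.058086 = HKD 68,195,517.61
Profit = HKD 68,195,517.61 − HKD 66,209,000.00

Profit: HKD 1,986,517.61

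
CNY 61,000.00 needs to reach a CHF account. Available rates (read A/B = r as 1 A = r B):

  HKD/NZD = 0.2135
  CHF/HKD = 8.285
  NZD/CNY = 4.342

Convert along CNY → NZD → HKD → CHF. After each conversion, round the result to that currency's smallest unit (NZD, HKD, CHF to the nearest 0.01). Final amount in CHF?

CHF 7,942.36

CNY 61,000.00 ÷ 4.342 = NZD 14,048.83
NZD 14,048.83 ÷ 0.2135 = HKD 65,802.48
HKD 65,802.48 ÷ 8.285 = CHF 7,942.36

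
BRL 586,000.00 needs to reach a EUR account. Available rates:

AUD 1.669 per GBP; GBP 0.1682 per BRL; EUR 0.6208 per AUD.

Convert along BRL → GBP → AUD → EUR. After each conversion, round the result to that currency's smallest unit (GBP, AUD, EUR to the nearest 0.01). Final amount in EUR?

BRL 586,000.00 × 0.1682 = GBP 98,565.20
GBP 98,565.20 × 1.669 = AUD 164,505.32
AUD 164,505.32 × 0.6208 = EUR 102,124.90

EUR 102,124.90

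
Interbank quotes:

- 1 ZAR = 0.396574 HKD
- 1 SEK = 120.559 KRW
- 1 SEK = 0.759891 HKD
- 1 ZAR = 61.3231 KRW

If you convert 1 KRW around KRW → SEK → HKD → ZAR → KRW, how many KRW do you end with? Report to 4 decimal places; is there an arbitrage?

0.9747 (arbitrage exists)

Around KRW → SEK → HKD → ZAR → KRW: 1 ÷ 120.559 × 0.759891 ÷ 0.396574 × 61.3231 = 0.974656
Product < 1; profitable direction is KRW → ZAR → HKD → SEK → KRW.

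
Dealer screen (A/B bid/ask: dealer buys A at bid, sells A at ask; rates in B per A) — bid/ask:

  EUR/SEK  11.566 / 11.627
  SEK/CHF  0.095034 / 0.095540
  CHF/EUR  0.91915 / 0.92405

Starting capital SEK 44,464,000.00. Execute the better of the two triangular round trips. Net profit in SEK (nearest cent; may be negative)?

Best loop SEK → CHF → EUR → SEK:
SEK 44,464,000.00 × 0.095034 (sell SEK at bid) = CHF 4,225,591.78
CHF 4,225,591.78 × 0.91915 (sell CHF at bid) = EUR 3,883,952.68
EUR 3,883,952.68 × 11.566 (sell EUR at bid) = SEK 44,921,796.71

Net profit: SEK 457,796.71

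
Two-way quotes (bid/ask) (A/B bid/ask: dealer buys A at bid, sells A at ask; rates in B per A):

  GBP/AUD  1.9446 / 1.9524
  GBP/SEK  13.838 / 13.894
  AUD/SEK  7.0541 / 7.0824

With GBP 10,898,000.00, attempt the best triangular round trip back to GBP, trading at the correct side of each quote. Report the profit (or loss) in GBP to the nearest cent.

Best loop GBP → SEK → AUD → GBP:
GBP 10,898,000.00 × 13.838 (sell GBP at bid) = SEK 150,806,524.00
SEK 150,806,524.00 ÷ 7.0824 (buy AUD at ask) = AUD 21,293,138.48
AUD 21,293,138.48 ÷ 1.9524 (buy GBP at ask) = GBP 10,906,135.26

Net profit: GBP 8,135.26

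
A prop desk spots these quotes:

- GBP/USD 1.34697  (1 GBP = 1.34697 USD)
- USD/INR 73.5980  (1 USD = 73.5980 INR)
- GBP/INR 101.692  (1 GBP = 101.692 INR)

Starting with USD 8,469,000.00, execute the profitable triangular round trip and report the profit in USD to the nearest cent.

Profitable loop is USD → GBP → INR → USD:
USD 8,469,000.00 ÷ 1.34697 = GBP 6,287,445.15
GBP 6,287,445.15 × 101.692 = INR 639,382,872.67
INR 639,382,872.67 ÷ 73.5980 = USD 8,687,503.37
Profit = USD 8,687,503.37 − USD 8,469,000.00

Profit: USD 218,503.37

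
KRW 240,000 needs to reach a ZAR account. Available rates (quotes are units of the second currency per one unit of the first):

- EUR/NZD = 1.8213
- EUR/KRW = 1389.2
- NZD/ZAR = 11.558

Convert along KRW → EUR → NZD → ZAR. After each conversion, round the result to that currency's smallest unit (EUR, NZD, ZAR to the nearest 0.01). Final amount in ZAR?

ZAR 3,636.72

KRW 240,000 ÷ 1389.2 = EUR 172.76
EUR 172.76 × 1.8213 = NZD 314.65
NZD 314.65 × 11.558 = ZAR 3,636.72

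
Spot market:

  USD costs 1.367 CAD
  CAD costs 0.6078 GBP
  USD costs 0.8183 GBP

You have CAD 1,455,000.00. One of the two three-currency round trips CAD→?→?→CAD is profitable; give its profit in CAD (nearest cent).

Profit: CAD 22,337.26

Profitable loop is CAD → GBP → USD → CAD:
CAD 1,455,000.00 × 0.6078 = GBP 884,349.00
GBP 884,349.00 ÷ 0.8183 = USD 1,080,714.90
USD 1,080,714.90 × 1.367 = CAD 1,477,337.26
Profit = CAD 1,477,337.26 − CAD 1,455,000.00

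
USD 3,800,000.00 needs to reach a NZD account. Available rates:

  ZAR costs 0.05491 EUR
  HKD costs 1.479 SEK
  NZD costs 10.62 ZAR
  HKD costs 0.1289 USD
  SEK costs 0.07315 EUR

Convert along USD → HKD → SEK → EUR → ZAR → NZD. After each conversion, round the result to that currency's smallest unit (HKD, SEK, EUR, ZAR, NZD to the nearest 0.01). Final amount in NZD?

USD 3,800,000.00 ÷ 0.1289 = HKD 29,480,217.22
HKD 29,480,217.22 × 1.479 = SEK 43,601,241.27
SEK 43,601,241.27 × 0.07315 = EUR 3,189,430.80
EUR 3,189,430.80 ÷ 0.05491 = ZAR 58,084,698.60
ZAR 58,084,698.60 ÷ 10.62 = NZD 5,469,368.98

NZD 5,469,368.98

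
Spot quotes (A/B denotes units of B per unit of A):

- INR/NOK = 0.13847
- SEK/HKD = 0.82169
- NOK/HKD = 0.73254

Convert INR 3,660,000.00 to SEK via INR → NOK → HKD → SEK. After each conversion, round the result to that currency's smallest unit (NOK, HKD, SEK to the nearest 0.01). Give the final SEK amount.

INR 3,660,000.00 × 0.13847 = NOK 506,800.20
NOK 506,800.20 × 0.73254 = HKD 371,251.42
HKD 371,251.42 ÷ 0.82169 = SEK 451,814.46

SEK 451,814.46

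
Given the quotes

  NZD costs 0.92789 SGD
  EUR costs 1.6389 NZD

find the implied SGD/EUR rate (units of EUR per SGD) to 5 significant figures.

1 SGD ÷ 0.92789 = 1.07771 NZD
1.07771 NZD ÷ 1.6389 = 0.657584 EUR

SGD/EUR = 0.65758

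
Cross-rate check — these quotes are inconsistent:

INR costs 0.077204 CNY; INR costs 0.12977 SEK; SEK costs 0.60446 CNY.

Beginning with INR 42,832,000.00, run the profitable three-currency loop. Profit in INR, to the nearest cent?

Profit: INR 686,149.84

Profitable loop is INR → SEK → CNY → INR:
INR 42,832,000.00 × 0.12977 = SEK 5,558,308.64
SEK 5,558,308.64 × 0.60446 = CNY 3,359,775.24
CNY 3,359,775.24 ÷ 0.077204 = INR 43,518,149.84
Profit = INR 43,518,149.84 − INR 42,832,000.00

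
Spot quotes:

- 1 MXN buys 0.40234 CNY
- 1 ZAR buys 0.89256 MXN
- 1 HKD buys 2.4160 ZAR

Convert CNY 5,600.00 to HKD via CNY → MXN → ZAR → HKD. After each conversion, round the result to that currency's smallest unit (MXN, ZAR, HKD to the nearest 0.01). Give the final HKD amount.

HKD 6,454.47

CNY 5,600.00 ÷ 0.40234 = MXN 13,918.58
MXN 13,918.58 ÷ 0.89256 = ZAR 15,594.00
ZAR 15,594.00 ÷ 2.4160 = HKD 6,454.47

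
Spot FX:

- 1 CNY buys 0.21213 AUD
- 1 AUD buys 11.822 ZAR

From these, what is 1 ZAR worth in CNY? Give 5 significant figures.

ZAR/CNY = 0.39876

1 ZAR ÷ 11.822 = 0.0845881 AUD
0.0845881 AUD ÷ 0.21213 = 0.398756 CNY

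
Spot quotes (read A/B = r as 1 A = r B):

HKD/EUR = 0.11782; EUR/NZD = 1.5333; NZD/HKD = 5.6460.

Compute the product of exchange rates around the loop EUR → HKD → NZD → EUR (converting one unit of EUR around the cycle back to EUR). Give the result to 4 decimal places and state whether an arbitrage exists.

Around EUR → HKD → NZD → EUR: 1 ÷ 0.11782 ÷ 5.6460 ÷ 1.5333 = 0.980422
Product < 1; profitable direction is EUR → NZD → HKD → EUR.

0.9804 (arbitrage exists)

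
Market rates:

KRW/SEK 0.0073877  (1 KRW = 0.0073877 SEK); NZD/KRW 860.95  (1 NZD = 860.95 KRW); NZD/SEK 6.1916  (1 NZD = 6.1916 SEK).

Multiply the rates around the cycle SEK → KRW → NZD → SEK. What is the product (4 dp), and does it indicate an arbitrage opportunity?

0.9735 (arbitrage exists)

Around SEK → KRW → NZD → SEK: 1 ÷ 0.0073877 ÷ 860.95 × 6.1916 = 0.973455
Product < 1; profitable direction is SEK → NZD → KRW → SEK.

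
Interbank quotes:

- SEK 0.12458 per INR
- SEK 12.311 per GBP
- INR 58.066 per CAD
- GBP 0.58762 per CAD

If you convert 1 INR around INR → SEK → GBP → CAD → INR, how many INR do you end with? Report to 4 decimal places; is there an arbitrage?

1.0000 (no arbitrage)

Around INR → SEK → GBP → CAD → INR: 1 × 0.12458 ÷ 12.311 ÷ 0.58762 × 58.066 = 0.999955
Product ≈ 1 (deviation 0.005%, within rounding noise).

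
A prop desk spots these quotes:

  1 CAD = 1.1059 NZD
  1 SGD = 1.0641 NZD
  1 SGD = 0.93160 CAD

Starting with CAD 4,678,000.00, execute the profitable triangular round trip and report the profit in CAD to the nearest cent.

Profit: CAD 153,670.65

Profitable loop is CAD → SGD → NZD → CAD:
CAD 4,678,000.00 ÷ 0.93160 = SGD 5,021,468.44
SGD 5,021,468.44 × 1.0641 = NZD 5,343,344.57
NZD 5,343,344.57 ÷ 1.1059 = CAD 4,831,670.65
Profit = CAD 4,831,670.65 − CAD 4,678,000.00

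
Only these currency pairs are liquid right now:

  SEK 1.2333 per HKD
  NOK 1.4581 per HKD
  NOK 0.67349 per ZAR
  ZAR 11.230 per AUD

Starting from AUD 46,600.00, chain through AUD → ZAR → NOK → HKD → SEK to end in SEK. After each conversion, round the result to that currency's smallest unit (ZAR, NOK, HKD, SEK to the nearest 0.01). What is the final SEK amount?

AUD 46,600.00 × 11.230 = ZAR 523,318.00
ZAR 523,318.00 × 0.67349 = NOK 352,449.44
NOK 352,449.44 ÷ 1.4581 = HKD 241,718.29
HKD 241,718.29 × 1.2333 = SEK 298,111.17

SEK 298,111.17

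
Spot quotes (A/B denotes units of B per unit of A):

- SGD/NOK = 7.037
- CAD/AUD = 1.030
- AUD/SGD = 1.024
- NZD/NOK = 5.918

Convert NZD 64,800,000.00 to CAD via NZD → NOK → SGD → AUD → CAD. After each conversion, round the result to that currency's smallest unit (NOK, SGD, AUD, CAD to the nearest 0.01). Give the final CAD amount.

NZD 64,800,000.00 × 5.918 = NOK 383,486,400.00
NOK 383,486,400.00 ÷ 7.037 = SGD 54,495,722.61
SGD 54,495,722.61 ÷ 1.024 = AUD 53,218,479.11
AUD 53,218,479.11 ÷ 1.030 = CAD 51,668,426.32

CAD 51,668,426.32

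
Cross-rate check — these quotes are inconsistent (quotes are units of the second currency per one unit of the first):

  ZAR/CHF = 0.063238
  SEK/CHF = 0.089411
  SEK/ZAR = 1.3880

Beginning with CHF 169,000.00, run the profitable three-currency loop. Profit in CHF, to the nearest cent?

Profitable loop is CHF → ZAR → SEK → CHF:
CHF 169,000.00 ÷ 0.063238 = ZAR 2,672,443.78
ZAR 2,672,443.78 ÷ 1.3880 = SEK 1,925,391.78
SEK 1,925,391.78 × 0.089411 = CHF 172,151.20
Profit = CHF 172,151.20 − CHF 169,000.00

Profit: CHF 3,151.20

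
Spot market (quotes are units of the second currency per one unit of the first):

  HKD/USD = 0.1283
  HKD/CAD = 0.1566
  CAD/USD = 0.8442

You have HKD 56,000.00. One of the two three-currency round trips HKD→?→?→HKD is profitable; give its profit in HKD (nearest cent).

Profitable loop is HKD → CAD → USD → HKD:
HKD 56,000.00 × 0.1566 = CAD 8,769.60
CAD 8,769.60 × 0.8442 = USD 7,403.30
USD 7,403.30 ÷ 0.1283 = HKD 57,703.01
Profit = HKD 57,703.01 − HKD 56,000.00

Profit: HKD 1,703.01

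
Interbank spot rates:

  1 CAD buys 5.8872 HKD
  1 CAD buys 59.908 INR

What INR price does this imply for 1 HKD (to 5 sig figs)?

1 HKD ÷ 5.8872 = 0.16986 CAD
0.16986 CAD × 59.908 = 10.176 INR

HKD/INR = 10.176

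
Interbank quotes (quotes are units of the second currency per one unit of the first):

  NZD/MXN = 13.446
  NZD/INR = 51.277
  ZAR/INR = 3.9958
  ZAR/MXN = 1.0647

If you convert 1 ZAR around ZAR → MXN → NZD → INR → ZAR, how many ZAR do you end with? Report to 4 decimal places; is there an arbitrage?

1.0161 (arbitrage exists)

Around ZAR → MXN → NZD → INR → ZAR: 1 × 1.0647 ÷ 13.446 × 51.277 ÷ 3.9958 = 1.016139
Product > 1; profitable direction is ZAR → MXN → NZD → INR → ZAR.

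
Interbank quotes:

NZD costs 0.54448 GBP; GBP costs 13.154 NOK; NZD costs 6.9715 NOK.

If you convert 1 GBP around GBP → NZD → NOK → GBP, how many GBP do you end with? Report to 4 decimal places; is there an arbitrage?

0.9734 (arbitrage exists)

Around GBP → NZD → NOK → GBP: 1 ÷ 0.54448 × 6.9715 ÷ 13.154 = 0.973389
Product < 1; profitable direction is GBP → NOK → NZD → GBP.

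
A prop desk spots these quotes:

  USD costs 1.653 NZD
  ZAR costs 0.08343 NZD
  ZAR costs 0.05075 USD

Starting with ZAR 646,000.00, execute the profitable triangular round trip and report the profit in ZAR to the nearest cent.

Profitable loop is ZAR → USD → NZD → ZAR:
ZAR 646,000.00 × 0.05075 = USD 32,784.50
USD 32,784.50 × 1.653 = NZD 54,192.78
NZD 54,192.78 ÷ 0.08343 = ZAR 649,559.85
Profit = ZAR 649,559.85 − ZAR 646,000.00

Profit: ZAR 3,559.85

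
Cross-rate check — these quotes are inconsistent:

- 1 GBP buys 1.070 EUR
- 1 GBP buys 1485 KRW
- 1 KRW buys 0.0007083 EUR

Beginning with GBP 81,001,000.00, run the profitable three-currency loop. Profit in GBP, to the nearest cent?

Profit: GBP 1,399,616.83

Profitable loop is GBP → EUR → KRW → GBP:
GBP 81,001,000.00 × 1.070 = EUR 86,671,070.00
EUR 86,671,070.00 ÷ 0.0007083 = KRW 122,364,915,996
KRW 122,364,915,996 ÷ 1485 = GBP 82,400,616.83
Profit = GBP 82,400,616.83 − GBP 81,001,000.00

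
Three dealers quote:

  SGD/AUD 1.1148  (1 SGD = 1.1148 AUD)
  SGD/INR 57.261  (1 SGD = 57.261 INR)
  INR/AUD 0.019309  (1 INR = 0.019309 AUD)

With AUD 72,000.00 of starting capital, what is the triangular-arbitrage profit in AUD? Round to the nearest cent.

Profitable loop is AUD → INR → SGD → AUD:
AUD 72,000.00 ÷ 0.019309 = INR 3,728,831.12
INR 3,728,831.12 ÷ 57.261 = SGD 65,119.91
SGD 65,119.91 × 1.1148 = AUD 72,595.67
Profit = AUD 72,595.67 − AUD 72,000.00

Profit: AUD 595.67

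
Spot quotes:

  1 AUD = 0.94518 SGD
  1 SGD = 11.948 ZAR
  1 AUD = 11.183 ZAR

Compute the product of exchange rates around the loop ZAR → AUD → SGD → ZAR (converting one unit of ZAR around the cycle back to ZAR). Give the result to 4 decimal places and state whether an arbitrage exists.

1.0098 (arbitrage exists)

Around ZAR → AUD → SGD → ZAR: 1 ÷ 11.183 × 0.94518 × 11.948 = 1.009837
Product > 1; profitable direction is ZAR → AUD → SGD → ZAR.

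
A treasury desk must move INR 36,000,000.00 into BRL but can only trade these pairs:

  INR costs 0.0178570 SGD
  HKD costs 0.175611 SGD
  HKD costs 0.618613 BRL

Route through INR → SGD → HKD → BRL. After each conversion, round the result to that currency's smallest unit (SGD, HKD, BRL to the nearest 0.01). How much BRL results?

INR 36,000,000.00 × 0.0178570 = SGD 642,852.00
SGD 642,852.00 ÷ 0.175611 = HKD 3,660,659.07
HKD 3,660,659.07 × 0.618613 = BRL 2,264,531.29

BRL 2,264,531.29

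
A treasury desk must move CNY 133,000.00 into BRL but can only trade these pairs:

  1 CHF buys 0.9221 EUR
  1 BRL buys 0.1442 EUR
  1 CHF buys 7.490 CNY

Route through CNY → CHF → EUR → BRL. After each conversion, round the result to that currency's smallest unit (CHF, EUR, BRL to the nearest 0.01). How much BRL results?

BRL 113,548.82

CNY 133,000.00 ÷ 7.490 = CHF 17,757.01
CHF 17,757.01 × 0.9221 = EUR 16,373.74
EUR 16,373.74 ÷ 0.1442 = BRL 113,548.82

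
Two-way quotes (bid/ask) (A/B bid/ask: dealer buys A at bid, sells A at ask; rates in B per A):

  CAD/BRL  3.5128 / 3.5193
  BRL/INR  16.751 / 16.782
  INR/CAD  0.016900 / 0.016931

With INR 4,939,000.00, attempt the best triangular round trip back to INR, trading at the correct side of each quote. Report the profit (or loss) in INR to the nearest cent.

Net profit: INR 197.70

Best loop INR → BRL → CAD → INR:
INR 4,939,000.00 ÷ 16.782 (buy BRL at ask) = BRL 294,303.42
BRL 294,303.42 ÷ 3.5193 (buy CAD at ask) = CAD 83,625.56
CAD 83,625.56 ÷ 0.016931 (buy INR at ask) = INR 4,939,197.70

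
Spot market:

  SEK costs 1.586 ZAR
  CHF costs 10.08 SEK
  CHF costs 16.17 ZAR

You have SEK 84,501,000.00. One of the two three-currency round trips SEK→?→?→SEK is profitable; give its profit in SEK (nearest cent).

Profitable loop is SEK → CHF → ZAR → SEK:
SEK 84,501,000.00 ÷ 10.08 = CHF 8,383,035.71
CHF 8,383,035.71 × 16.17 = ZAR 135,553,687.50
ZAR 135,553,687.50 ÷ 1.586 = SEK 85,468,907.63
Profit = SEK 85,468,907.63 − SEK 84,501,000.00

Profit: SEK 967,907.63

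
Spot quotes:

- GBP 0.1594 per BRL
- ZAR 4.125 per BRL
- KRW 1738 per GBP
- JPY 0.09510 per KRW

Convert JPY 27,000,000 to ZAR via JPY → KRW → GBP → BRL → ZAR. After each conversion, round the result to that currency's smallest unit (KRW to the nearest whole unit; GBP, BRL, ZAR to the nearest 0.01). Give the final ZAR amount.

ZAR 4,227,358.74

JPY 27,000,000 ÷ 0.09510 = KRW 283,911,672
KRW 283,911,672 ÷ 1738 = GBP 163,355.39
GBP 163,355.39 ÷ 0.1594 = BRL 1,024,814.24
BRL 1,024,814.24 × 4.125 = ZAR 4,227,358.74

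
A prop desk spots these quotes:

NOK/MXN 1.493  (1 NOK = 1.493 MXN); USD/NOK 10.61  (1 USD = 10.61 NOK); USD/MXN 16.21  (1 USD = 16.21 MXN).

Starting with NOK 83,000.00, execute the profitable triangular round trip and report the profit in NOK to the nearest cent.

Profit: NOK 1,934.85

Profitable loop is NOK → USD → MXN → NOK:
NOK 83,000.00 ÷ 10.61 = USD 7,822.81
USD 7,822.81 × 16.21 = MXN 126,807.73
MXN 126,807.73 ÷ 1.493 = NOK 84,934.85
Profit = NOK 84,934.85 − NOK 83,000.00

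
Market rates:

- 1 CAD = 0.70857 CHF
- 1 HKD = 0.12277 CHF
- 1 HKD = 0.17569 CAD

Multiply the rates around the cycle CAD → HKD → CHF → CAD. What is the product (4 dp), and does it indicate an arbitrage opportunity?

0.9862 (arbitrage exists)

Around CAD → HKD → CHF → CAD: 1 ÷ 0.17569 × 0.12277 ÷ 0.70857 = 0.986194
Product < 1; profitable direction is CAD → CHF → HKD → CAD.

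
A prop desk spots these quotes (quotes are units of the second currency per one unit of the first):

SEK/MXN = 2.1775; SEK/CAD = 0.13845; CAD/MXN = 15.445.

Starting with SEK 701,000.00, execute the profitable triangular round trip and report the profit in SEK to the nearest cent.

Profit: SEK 12,830.84

Profitable loop is SEK → MXN → CAD → SEK:
SEK 701,000.00 × 2.1775 = MXN 1,526,427.50
MXN 1,526,427.50 ÷ 15.445 = CAD 98,829.88
CAD 98,829.88 ÷ 0.13845 = SEK 713,830.84
Profit = SEK 713,830.84 − SEK 701,000.00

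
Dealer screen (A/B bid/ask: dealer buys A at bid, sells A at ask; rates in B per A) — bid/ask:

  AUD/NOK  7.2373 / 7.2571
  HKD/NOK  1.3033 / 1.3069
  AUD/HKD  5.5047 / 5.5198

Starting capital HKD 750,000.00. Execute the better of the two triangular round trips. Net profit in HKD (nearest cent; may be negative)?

Best loop HKD → AUD → NOK → HKD:
HKD 750,000.00 ÷ 5.5198 (buy AUD at ask) = AUD 135,874.49
AUD 135,874.49 × 7.2373 (sell AUD at bid) = NOK 983,364.43
NOK 983,364.43 ÷ 1.3069 (buy HKD at ask) = HKD 752,440.46

Net profit: HKD 2,440.46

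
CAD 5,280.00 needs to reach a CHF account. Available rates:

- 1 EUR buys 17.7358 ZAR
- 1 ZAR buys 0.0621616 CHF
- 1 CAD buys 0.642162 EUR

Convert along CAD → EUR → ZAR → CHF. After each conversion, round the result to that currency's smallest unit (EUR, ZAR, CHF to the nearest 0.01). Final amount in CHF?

CAD 5,280.00 × 0.642162 = EUR 3,390.62
EUR 3,390.62 × 17.7358 = ZAR 60,135.36
ZAR 60,135.36 × 0.0621616 = CHF 3,738.11

CHF 3,738.11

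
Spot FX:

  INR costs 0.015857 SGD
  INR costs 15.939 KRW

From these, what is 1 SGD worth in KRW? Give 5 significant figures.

SGD/KRW = 1005.2

1 SGD ÷ 0.015857 = 63.0636 INR
63.0636 INR × 15.939 = 1005.17 KRW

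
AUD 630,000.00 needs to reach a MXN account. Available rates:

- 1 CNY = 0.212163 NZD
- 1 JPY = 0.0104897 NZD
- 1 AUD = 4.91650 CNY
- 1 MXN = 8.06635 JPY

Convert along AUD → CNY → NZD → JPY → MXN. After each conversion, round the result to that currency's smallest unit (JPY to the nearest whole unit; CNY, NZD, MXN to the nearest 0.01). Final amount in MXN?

AUD 630,000.00 × 4.91650 = CNY 3,097,395.00
CNY 3,097,395.00 × 0.212163 = NZD 657,152.62
NZD 657,152.62 ÷ 0.0104897 = JPY 62,647,418
JPY 62,647,418 ÷ 8.06635 = MXN 7,766,513.73

MXN 7,766,513.73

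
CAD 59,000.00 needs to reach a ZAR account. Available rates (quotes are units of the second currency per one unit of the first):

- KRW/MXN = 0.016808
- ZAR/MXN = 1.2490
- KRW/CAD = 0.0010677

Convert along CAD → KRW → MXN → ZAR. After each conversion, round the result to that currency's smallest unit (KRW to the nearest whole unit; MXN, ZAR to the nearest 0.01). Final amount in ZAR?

CAD 59,000.00 ÷ 0.0010677 = KRW 55,258,968
KRW 55,258,968 × 0.016808 = MXN 928,792.73
MXN 928,792.73 ÷ 1.2490 = ZAR 743,629.09

ZAR 743,629.09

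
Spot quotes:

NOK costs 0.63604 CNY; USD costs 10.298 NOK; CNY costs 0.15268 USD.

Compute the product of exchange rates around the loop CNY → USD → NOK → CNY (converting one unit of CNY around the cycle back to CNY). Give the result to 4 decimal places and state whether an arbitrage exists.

1.0000 (no arbitrage)

Around CNY → USD → NOK → CNY: 1 × 0.15268 × 10.298 × 0.63604 = 1.000045
Product ≈ 1 (deviation 0.004%, within rounding noise).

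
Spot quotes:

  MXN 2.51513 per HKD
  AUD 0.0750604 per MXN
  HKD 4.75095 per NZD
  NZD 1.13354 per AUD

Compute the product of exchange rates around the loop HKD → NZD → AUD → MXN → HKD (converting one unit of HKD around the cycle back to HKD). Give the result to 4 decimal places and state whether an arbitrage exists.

0.9836 (arbitrage exists)

Around HKD → NZD → AUD → MXN → HKD: 1 ÷ 4.75095 ÷ 1.13354 ÷ 0.0750604 ÷ 2.51513 = 0.983584
Product < 1; profitable direction is HKD → MXN → AUD → NZD → HKD.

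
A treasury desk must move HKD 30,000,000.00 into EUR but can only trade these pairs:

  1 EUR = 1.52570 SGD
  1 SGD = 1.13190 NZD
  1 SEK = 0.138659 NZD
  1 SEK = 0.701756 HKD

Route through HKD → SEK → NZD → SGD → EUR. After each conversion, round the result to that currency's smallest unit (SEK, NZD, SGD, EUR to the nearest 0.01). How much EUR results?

EUR 3,432,463.90

HKD 30,000,000.00 ÷ 0.701756 = SEK 42,749,901.68
SEK 42,749,901.68 × 0.138659 = NZD 5,927,658.62
NZD 5,927,658.62 ÷ 1.13190 = SGD 5,236,910.17
SGD 5,236,910.17 ÷ 1.52570 = EUR 3,432,463.90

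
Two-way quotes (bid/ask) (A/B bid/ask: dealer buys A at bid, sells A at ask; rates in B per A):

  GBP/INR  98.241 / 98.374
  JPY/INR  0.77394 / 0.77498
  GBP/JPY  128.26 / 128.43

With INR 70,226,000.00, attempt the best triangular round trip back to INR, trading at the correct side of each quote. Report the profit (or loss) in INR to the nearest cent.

Best loop INR → GBP → JPY → INR:
INR 70,226,000.00 ÷ 98.374 (buy GBP at ask) = GBP 713,867.49
GBP 713,867.49 × 128.26 (sell GBP at bid) = JPY 91,560,644
JPY 91,560,644 × 0.77394 (sell JPY at bid) = INR 70,862,444.56

Net profit: INR 636,444.56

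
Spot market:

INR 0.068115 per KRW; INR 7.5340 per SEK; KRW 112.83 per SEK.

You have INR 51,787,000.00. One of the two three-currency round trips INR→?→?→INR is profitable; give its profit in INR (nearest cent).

Profitable loop is INR → SEK → KRW → INR:
INR 51,787,000.00 ÷ 7.5340 = SEK 6,873,772.23
SEK 6,873,772.23 × 112.83 = KRW 775,567,721
KRW 775,567,721 × 0.068115 = INR 52,827,795.32
Profit = INR 52,827,795.32 − INR 51,787,000.00

Profit: INR 1,040,795.32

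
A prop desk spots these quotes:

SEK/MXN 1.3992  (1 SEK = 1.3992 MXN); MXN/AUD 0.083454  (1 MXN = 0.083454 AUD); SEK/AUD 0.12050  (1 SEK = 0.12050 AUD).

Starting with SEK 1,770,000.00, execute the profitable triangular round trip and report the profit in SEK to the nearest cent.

Profitable loop is SEK → AUD → MXN → SEK:
SEK 1,770,000.00 × 0.12050 = AUD 213,285.00
AUD 213,285.00 ÷ 0.083454 = MXN 2,555,719.32
MXN 2,555,719.32 ÷ 1.3992 = SEK 1,826,557.55
Profit = SEK 1,826,557.55 − SEK 1,770,000.00

Profit: SEK 56,557.55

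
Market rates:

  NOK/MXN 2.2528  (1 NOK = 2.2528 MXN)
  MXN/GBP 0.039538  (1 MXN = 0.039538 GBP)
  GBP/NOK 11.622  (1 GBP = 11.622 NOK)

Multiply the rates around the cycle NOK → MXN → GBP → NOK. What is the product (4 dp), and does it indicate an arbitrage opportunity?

1.0352 (arbitrage exists)

Around NOK → MXN → GBP → NOK: 1 × 2.2528 × 0.039538 × 11.622 = 1.035186
Product > 1; profitable direction is NOK → MXN → GBP → NOK.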